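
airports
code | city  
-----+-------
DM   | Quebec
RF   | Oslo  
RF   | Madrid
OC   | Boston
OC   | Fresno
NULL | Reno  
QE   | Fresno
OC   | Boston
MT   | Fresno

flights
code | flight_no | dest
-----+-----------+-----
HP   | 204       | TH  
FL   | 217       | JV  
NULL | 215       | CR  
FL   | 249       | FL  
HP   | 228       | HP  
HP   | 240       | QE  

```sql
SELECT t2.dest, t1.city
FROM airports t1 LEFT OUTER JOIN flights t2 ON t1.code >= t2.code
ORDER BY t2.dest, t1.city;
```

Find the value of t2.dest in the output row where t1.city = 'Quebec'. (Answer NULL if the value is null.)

LEFT JOIN keeps every row from `airports`; unmatched rows get NULL for `flights`'s columns.
Matching on t1.code >= t2.code. A NULL in a compared column never satisfies the condition.
- t1[0] code=DM → no match; kept with NULLs on the t2 side.
- t1[1] code=RF → 5 match(es) in t2 → 5 row(s).
- t1[2] code=RF → 5 match(es) in t2 → 5 row(s).
- t1[3] code=OC → 5 match(es) in t2 → 5 row(s).
- t1[4] code=OC → 5 match(es) in t2 → 5 row(s).
- t1[5] code=NULL → no match; kept with NULLs on the t2 side.
- t1[6] code=QE → 5 match(es) in t2 → 5 row(s).
- t1[7] code=OC → 5 match(es) in t2 → 5 row(s).
- t1[8] code=MT → 5 match(es) in t2 → 5 row(s).

NULL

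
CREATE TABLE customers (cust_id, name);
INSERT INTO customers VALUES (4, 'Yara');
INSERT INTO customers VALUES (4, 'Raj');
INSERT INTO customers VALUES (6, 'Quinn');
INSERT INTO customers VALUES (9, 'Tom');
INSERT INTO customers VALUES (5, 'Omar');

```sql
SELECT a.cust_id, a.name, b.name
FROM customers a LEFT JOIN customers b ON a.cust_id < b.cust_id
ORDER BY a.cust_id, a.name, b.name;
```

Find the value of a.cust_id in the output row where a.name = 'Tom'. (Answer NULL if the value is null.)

9

LEFT JOIN keeps every row from `customers a`; unmatched rows get NULL for `customers b`'s columns.
Matching on a.cust_id < b.cust_id.
- a (cust_id=4) pairs with 3 row(s) of b.
- a (cust_id=4) pairs with 3 row(s) of b.
- a (cust_id=6) pairs with 1 row(s) of b.
- a (cust_id=9) has no partner → padded with NULL.
- a (cust_id=5) pairs with 2 row(s) of b.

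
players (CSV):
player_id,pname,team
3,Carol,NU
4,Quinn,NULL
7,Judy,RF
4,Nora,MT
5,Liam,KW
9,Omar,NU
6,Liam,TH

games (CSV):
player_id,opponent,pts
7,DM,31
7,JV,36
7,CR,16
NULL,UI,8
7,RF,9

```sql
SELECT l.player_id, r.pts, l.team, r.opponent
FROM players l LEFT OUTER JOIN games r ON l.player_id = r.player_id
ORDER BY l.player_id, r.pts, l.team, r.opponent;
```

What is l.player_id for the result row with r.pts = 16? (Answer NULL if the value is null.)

7

LEFT JOIN keeps every row from `players`; unmatched rows get NULL for `games`'s columns.
Matching on l.player_id = r.player_id. A NULL in a compared column never satisfies the condition.
- l row (player_id=3): no match → kept, r columns NULL.
- l row (player_id=4): no match → kept, r columns NULL.
- l row (player_id=7): matches 4 r row(s) → 4 output row(s).
- l row (player_id=4): no match → kept, r columns NULL.
- l row (player_id=5): no match → kept, r columns NULL.
- l row (player_id=9): no match → kept, r columns NULL.
- l row (player_id=6): no match → kept, r columns NULL.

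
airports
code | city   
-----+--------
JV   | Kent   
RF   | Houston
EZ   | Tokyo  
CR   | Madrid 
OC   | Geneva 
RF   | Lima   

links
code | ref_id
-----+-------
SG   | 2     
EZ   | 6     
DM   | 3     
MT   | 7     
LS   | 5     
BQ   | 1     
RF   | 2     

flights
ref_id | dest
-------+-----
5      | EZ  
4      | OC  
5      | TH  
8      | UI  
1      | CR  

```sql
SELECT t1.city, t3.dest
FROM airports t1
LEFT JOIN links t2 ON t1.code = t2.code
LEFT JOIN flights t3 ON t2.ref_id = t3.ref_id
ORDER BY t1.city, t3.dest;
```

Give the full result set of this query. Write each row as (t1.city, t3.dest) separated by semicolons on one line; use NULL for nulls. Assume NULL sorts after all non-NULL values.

Step 1 — t1 LEFT JOIN t2 on code → 6 row(s).
Then LEFT JOIN `flights t3` on ref_id: each of those 6 rows is kept; rows whose t2.ref_id has no match in t3 get NULL for t3's columns.

(Geneva, NULL); (Houston, NULL); (Kent, NULL); (Lima, NULL); (Madrid, NULL); (Tokyo, NULL)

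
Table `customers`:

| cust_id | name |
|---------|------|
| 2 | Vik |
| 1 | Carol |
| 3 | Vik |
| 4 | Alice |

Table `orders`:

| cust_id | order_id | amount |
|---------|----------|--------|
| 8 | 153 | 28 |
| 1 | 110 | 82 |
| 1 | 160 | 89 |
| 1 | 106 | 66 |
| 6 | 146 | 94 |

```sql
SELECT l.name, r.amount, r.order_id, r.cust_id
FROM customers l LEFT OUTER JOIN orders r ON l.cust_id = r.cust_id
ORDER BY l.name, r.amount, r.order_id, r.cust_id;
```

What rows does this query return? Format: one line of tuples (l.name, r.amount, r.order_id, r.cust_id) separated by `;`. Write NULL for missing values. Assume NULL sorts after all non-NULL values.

(Alice, NULL, NULL, NULL); (Carol, 66, 106, 1); (Carol, 82, 110, 1); (Carol, 89, 160, 1); (Vik, NULL, NULL, NULL); (Vik, NULL, NULL, NULL)

LEFT JOIN keeps every row from `customers`; unmatched rows get NULL for `orders`'s columns.
Matching on l.cust_id = r.cust_id.
- l[0] cust_id=2 → no match; kept with NULLs on the r side.
- l[1] cust_id=1 → 3 match(es) in r → 3 row(s).
- l[2] cust_id=3 → no match; kept with NULLs on the r side.
- l[3] cust_id=4 → no match; kept with NULLs on the r side.
After projecting and ordering:
l.name | r.amount | r.order_id | r.cust_id
Alice | NULL | NULL | NULL
Carol | 66 | 106 | 1
Carol | 82 | 110 | 1
Carol | 89 | 160 | 1
Vik | NULL | NULL | NULL
Vik | NULL | NULL | NULL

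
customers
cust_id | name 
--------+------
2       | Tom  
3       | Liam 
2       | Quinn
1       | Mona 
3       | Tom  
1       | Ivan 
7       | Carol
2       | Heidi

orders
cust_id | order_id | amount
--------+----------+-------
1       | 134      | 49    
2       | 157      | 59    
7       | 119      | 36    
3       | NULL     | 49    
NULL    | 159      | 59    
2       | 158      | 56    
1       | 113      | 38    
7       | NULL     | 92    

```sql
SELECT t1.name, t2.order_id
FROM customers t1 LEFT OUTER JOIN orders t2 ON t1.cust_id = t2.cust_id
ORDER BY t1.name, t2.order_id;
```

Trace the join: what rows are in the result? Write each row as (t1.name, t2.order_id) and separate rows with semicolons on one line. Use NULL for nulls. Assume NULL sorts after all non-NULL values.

(Carol, 119); (Carol, NULL); (Heidi, 157); (Heidi, 158); (Ivan, 113); (Ivan, 134); (Liam, NULL); (Mona, 113); (Mona, 134); (Quinn, 157); (Quinn, 158); (Tom, 157); (Tom, 158); (Tom, NULL)

LEFT JOIN keeps every row from `customers`; unmatched rows get NULL for `orders`'s columns.
Matching on t1.cust_id = t2.cust_id. A NULL in a compared column never satisfies the condition.
- t1 row (cust_id=2): matches 2 t2 row(s) → 2 output row(s).
- t1 row (cust_id=3): matches 1 t2 row(s) → 1 output row(s).
- t1 row (cust_id=2): matches 2 t2 row(s) → 2 output row(s).
- t1 row (cust_id=1): matches 2 t2 row(s) → 2 output row(s).
- t1 row (cust_id=3): matches 1 t2 row(s) → 1 output row(s).
- t1 row (cust_id=1): matches 2 t2 row(s) → 2 output row(s).
- t1 row (cust_id=7): matches 2 t2 row(s) → 2 output row(s).
- t1 row (cust_id=2): matches 2 t2 row(s) → 2 output row(s).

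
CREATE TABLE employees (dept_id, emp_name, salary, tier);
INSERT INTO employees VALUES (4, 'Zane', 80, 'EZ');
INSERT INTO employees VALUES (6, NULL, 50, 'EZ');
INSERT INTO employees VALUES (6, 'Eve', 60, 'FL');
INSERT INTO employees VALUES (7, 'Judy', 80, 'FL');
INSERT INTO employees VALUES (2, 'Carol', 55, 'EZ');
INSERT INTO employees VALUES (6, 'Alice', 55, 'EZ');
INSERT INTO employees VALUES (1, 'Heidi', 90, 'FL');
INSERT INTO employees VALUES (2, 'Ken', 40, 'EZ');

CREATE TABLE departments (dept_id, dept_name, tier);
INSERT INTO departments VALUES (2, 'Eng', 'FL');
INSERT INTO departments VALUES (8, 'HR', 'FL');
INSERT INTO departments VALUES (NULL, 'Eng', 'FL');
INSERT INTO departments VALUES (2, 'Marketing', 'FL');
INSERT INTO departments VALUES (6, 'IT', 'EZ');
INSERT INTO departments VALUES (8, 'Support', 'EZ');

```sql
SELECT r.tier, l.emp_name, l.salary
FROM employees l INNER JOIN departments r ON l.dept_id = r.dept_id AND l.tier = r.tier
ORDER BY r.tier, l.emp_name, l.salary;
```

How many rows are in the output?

2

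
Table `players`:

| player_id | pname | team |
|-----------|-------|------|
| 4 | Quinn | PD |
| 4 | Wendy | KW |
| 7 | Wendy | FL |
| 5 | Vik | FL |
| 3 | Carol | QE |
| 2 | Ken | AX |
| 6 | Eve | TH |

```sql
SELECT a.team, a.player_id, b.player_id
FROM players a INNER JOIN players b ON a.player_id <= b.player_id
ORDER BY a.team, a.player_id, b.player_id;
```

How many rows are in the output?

INNER JOIN keeps only pairs where the ON condition holds.
Matching on a.player_id <= b.player_id.
Matched pairs: 29.
Total: 29 rows.

29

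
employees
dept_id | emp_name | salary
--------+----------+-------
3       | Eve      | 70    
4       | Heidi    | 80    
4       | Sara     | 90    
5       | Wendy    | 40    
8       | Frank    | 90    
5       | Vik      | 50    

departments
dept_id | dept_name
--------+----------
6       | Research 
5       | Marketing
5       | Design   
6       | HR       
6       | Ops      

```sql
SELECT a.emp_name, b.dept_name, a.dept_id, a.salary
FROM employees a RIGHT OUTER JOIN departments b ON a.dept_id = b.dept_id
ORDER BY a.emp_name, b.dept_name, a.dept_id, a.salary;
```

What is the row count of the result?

RIGHT JOIN keeps every row from `departments`; unmatched rows get NULL for `employees`'s columns.
Matching on a.dept_id = b.dept_id.
Matched pairs: 4; unmatched b rows kept: 3.
Total: 4 matched + 3 padded = 7 rows.

7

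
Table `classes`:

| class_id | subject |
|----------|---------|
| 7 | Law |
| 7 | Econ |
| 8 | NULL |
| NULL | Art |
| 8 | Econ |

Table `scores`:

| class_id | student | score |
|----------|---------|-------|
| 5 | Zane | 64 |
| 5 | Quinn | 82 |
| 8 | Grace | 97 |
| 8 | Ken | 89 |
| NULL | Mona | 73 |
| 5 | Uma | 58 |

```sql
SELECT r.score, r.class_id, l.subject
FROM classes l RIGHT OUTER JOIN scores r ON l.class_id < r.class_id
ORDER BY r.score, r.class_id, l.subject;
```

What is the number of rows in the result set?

8

RIGHT JOIN keeps every row from `scores`; unmatched rows get NULL for `classes`'s columns.
Matching on l.class_id < r.class_id. A NULL in a compared column never satisfies the condition.
- class_id=7: 2 matching r row(s), so 2 row(s) emitted.
- class_id=7: 2 matching r row(s), so 2 row(s) emitted.
- class_id=8: no matching r row.
- class_id=NULL: no matching r row.
- class_id=8: no matching r row.
- 4 row(s) from r found no l partner → padded with NULL.
Total: 4 matched + 4 padded = 8 rows.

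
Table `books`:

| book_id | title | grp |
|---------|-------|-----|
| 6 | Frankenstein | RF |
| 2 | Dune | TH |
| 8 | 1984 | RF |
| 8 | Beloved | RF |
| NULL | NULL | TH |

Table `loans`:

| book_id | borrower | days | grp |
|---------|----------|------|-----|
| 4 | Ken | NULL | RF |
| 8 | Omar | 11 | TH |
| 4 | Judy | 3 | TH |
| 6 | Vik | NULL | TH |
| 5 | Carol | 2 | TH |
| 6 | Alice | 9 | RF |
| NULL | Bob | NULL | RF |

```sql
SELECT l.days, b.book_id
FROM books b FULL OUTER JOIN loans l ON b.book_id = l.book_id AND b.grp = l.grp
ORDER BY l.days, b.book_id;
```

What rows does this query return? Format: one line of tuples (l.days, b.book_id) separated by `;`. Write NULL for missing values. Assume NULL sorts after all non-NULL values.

(2, NULL); (3, NULL); (9, 6); (11, NULL); (NULL, 2); (NULL, 8); (NULL, 8); (NULL, NULL); (NULL, NULL); (NULL, NULL); (NULL, NULL)

FULL OUTER JOIN keeps every row from both sides; unmatched rows get NULL for the other side's columns.
Matching on b.book_id = l.book_id AND b.grp = l.grp. A NULL in a compared column never satisfies the condition.
- b[0] book_id=6, grp=RF → 1 match(es) in l → 1 row(s).
- b[1] book_id=2, grp=TH → no match; kept with NULLs on the l side.
- b[2] book_id=8, grp=RF → no match; kept with NULLs on the l side.
- b[3] book_id=8, grp=RF → no match; kept with NULLs on the l side.
- b[4] book_id=NULL, grp=TH → no match; kept with NULLs on the l side.
- 6 l row(s) had no b match → kept, b columns NULL.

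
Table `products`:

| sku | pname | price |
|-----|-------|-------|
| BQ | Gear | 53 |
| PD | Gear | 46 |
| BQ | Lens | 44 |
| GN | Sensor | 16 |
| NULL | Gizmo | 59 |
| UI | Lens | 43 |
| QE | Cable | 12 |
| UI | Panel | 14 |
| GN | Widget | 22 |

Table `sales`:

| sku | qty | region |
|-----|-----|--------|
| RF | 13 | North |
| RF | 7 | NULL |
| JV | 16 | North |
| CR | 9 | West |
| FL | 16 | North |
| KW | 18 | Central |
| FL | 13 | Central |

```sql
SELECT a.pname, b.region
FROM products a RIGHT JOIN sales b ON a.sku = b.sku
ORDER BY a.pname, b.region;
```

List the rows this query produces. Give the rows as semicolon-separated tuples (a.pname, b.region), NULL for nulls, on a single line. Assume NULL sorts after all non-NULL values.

RIGHT JOIN keeps every row from `sales`; unmatched rows get NULL for `products`'s columns.
Matching on a.sku = b.sku. A NULL in a compared column never satisfies the condition.
Matched pairs: 0; unmatched b rows kept: 7.

(NULL, Central); (NULL, Central); (NULL, North); (NULL, North); (NULL, North); (NULL, West); (NULL, NULL)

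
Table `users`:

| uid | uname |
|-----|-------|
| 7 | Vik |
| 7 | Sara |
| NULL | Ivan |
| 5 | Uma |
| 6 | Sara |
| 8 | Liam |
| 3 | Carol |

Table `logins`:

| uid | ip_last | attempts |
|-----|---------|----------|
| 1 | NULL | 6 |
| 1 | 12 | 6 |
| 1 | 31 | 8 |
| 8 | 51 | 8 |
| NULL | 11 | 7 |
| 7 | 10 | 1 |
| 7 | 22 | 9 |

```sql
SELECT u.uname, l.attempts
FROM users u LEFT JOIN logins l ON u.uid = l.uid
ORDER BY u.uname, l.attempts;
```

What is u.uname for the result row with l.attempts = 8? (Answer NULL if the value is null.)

LEFT JOIN keeps every row from `users`; unmatched rows get NULL for `logins`'s columns.
Matching on u.uid = l.uid. A NULL in a compared column never satisfies the condition.
Matched pairs: 5; unmatched u rows kept: 4.

Liam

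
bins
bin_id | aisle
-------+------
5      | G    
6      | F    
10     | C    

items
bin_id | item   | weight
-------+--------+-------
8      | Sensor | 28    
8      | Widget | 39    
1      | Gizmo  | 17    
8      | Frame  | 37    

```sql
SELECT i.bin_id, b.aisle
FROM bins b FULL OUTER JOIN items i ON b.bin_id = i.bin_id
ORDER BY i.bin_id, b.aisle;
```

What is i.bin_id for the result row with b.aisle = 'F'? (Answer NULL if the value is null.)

NULL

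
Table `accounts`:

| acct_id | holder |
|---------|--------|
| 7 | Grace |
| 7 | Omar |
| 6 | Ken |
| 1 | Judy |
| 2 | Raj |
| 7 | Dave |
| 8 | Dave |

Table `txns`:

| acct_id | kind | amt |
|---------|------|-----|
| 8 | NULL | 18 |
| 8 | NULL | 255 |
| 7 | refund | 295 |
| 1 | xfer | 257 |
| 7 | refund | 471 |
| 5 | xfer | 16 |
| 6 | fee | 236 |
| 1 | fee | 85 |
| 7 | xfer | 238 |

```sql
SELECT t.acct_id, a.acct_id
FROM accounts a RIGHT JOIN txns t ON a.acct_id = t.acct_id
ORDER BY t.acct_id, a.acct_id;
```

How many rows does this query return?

15

RIGHT JOIN keeps every row from `txns`; unmatched rows get NULL for `accounts`'s columns.
Matching on a.acct_id = t.acct_id.
Matched pairs: 14; unmatched t rows kept: 1.
Total: 14 matched + 1 padded = 15 rows.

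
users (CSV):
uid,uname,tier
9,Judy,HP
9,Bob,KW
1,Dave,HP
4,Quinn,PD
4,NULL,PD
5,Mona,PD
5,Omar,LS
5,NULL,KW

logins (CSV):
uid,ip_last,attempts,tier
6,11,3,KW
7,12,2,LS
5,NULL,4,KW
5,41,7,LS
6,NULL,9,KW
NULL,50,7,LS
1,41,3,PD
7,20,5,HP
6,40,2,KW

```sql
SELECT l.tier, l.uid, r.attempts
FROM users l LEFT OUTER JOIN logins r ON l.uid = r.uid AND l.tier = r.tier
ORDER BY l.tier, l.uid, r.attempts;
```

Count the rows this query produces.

LEFT JOIN keeps every row from `users`; unmatched rows get NULL for `logins`'s columns.
Matching on l.uid = r.uid AND l.tier = r.tier. A NULL in a compared column never satisfies the condition.
Matched pairs: 2; unmatched l rows kept: 6.
Total: 2 matched + 6 padded = 8 rows.

8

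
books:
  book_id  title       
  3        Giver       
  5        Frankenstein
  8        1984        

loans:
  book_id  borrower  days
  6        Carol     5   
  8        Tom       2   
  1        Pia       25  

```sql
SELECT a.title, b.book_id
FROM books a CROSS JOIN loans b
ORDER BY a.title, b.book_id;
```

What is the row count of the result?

9

CROSS JOIN pairs every row of `books` with every row of `loans`: 3 × 3 = 9 rows.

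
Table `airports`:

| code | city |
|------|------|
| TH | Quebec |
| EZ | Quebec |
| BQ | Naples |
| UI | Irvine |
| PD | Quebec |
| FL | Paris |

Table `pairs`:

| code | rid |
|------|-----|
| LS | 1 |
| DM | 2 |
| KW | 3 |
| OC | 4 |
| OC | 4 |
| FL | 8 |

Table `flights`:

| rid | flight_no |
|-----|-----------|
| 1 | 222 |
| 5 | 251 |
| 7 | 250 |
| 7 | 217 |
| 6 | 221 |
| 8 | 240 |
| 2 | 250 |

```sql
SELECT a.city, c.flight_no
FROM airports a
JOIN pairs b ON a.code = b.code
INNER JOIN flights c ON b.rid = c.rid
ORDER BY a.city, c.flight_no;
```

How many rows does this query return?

1

Evaluate left to right. First `airports a INNER JOIN pairs b` on code: 1 row(s).
Then INNER JOIN `flights c` on rid: keep only rows whose b.rid appears in c.
Result: 1 row(s).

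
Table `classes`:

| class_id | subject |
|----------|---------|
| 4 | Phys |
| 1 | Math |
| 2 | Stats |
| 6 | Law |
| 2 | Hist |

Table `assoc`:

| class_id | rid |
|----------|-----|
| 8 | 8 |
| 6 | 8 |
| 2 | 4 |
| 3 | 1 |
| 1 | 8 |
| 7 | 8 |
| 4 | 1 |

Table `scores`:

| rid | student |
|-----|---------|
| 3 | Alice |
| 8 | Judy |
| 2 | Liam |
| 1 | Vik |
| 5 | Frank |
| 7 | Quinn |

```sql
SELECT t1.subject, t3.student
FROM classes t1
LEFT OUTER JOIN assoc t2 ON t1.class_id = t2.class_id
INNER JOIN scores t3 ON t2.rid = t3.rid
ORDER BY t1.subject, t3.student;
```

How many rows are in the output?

3

Step 1 — t1 LEFT JOIN t2 on class_id → 5 row(s).
Then INNER JOIN `scores t3` on rid: keep only rows whose t2.rid appears in t3.
Result: 3 row(s).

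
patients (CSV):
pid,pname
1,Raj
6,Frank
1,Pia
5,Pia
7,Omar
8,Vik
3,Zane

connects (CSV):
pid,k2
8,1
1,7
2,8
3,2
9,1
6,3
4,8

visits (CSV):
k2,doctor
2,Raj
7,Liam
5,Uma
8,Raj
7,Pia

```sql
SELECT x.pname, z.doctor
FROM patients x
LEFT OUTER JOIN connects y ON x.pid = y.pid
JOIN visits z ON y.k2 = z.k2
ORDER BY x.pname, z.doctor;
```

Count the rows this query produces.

Step 1 — x LEFT JOIN y on pid → 7 row(s).
Then INNER JOIN `visits z` on k2: keep only rows whose y.k2 appears in z.
Result: 5 row(s).

5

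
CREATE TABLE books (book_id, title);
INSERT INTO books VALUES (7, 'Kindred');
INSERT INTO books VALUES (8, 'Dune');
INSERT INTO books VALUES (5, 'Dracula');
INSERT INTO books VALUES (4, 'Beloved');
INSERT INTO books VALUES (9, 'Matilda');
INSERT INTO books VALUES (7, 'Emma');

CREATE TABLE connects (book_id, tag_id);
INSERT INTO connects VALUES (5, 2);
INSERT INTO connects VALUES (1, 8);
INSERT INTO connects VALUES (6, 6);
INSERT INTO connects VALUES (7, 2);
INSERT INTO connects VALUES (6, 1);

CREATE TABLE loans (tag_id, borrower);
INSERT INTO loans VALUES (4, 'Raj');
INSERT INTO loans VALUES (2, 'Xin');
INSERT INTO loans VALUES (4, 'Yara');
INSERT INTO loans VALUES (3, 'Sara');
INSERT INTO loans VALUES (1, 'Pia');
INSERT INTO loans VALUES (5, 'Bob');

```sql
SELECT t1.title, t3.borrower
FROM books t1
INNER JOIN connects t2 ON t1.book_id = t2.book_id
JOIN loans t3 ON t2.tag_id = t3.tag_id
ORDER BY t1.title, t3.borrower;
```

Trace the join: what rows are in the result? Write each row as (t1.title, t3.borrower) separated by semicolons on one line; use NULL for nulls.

Step 1 — t1 INNER JOIN t2 on book_id → 3 row(s).
Then INNER JOIN `loans t3` on tag_id: keep only rows whose t2.tag_id appears in t3.

(Dracula, Xin); (Emma, Xin); (Kindred, Xin)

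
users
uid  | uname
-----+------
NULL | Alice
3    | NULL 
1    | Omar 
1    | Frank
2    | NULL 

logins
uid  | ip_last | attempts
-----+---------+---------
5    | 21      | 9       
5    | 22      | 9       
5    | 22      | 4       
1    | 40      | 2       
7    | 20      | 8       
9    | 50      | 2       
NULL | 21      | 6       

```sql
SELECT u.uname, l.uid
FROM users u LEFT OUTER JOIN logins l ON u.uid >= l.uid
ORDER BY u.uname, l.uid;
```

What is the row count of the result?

5

LEFT JOIN keeps every row from `users`; unmatched rows get NULL for `logins`'s columns.
Matching on u.uid >= l.uid. A NULL in a compared column never satisfies the condition.
- uid=NULL: no l row matches, row kept with l columns NULL.
- uid=3: 1 matching l row(s), so 1 row(s) emitted.
- uid=1: 1 matching l row(s), so 1 row(s) emitted.
- uid=1: 1 matching l row(s), so 1 row(s) emitted.
- uid=2: 1 matching l row(s), so 1 row(s) emitted.
Total: 4 matched + 1 padded = 5 rows.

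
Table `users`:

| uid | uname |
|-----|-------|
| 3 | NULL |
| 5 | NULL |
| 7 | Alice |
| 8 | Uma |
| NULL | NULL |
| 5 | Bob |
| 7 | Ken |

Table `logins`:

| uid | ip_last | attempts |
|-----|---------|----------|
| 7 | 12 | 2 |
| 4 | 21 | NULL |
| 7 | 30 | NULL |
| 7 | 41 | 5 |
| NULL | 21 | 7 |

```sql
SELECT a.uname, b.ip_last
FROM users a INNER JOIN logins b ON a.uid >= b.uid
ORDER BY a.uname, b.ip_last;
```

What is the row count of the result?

INNER JOIN keeps only pairs where the ON condition holds.
Matching on a.uid >= b.uid. A NULL in a compared column never satisfies the condition.
- a (uid=3) has no partner → excluded.
- a (uid=5) pairs with 1 row(s) of b.
- a (uid=7) pairs with 4 row(s) of b.
- a (uid=8) pairs with 4 row(s) of b.
- a (uid=NULL) has no partner → excluded.
- a (uid=5) pairs with 1 row(s) of b.
- a (uid=7) pairs with 4 row(s) of b.
Total: 14 rows.

14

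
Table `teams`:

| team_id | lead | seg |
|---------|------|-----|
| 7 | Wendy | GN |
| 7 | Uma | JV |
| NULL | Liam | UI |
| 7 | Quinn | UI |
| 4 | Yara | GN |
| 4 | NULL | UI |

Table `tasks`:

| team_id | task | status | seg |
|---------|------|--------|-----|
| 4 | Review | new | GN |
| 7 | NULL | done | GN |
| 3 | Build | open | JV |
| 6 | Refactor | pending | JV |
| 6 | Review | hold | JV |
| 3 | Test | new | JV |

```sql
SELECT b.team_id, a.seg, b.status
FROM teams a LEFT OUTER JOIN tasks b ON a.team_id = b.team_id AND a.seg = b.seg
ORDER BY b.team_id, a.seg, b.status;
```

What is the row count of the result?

6

LEFT JOIN keeps every row from `teams`; unmatched rows get NULL for `tasks`'s columns.
Matching on a.team_id = b.team_id AND a.seg = b.seg. A NULL in a compared column never satisfies the condition.
- a[0] team_id=7, seg=GN → 1 match(es) in b → 1 row(s).
- a[1] team_id=7, seg=JV → no match; kept with NULLs on the b side.
- a[2] team_id=NULL, seg=UI → no match; kept with NULLs on the b side.
- a[3] team_id=7, seg=UI → no match; kept with NULLs on the b side.
- a[4] team_id=4, seg=GN → 1 match(es) in b → 1 row(s).
- a[5] team_id=4, seg=UI → no match; kept with NULLs on the b side.
Total: 2 matched + 4 padded = 6 rows.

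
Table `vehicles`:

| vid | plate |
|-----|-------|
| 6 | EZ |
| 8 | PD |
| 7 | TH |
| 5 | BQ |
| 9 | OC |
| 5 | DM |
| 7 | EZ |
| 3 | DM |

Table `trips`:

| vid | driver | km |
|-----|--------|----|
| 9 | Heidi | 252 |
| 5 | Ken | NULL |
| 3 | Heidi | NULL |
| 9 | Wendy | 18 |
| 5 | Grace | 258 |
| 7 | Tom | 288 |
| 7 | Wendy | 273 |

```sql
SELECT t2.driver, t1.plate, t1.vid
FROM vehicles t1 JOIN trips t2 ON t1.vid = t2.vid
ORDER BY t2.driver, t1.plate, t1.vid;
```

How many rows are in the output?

INNER JOIN keeps only pairs where the ON condition holds.
Matching on t1.vid = t2.vid.
- t1[0] vid=6 → no match; dropped.
- t1[1] vid=8 → no match; dropped.
- t1[2] vid=7 → 2 match(es) in t2 → 2 row(s).
- t1[3] vid=5 → 2 match(es) in t2 → 2 row(s).
- t1[4] vid=9 → 2 match(es) in t2 → 2 row(s).
- t1[5] vid=5 → 2 match(es) in t2 → 2 row(s).
- t1[6] vid=7 → 2 match(es) in t2 → 2 row(s).
- t1[7] vid=3 → 1 match(es) in t2 → 1 row(s).
Total: 11 rows.

11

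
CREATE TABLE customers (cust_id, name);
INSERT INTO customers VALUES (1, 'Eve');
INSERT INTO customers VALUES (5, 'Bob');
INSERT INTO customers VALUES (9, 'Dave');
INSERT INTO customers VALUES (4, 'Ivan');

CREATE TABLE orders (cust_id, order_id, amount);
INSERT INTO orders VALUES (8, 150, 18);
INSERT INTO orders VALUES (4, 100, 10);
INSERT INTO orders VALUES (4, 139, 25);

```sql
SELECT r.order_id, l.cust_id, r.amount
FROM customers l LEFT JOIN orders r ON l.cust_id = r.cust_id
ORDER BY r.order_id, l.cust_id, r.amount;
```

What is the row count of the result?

5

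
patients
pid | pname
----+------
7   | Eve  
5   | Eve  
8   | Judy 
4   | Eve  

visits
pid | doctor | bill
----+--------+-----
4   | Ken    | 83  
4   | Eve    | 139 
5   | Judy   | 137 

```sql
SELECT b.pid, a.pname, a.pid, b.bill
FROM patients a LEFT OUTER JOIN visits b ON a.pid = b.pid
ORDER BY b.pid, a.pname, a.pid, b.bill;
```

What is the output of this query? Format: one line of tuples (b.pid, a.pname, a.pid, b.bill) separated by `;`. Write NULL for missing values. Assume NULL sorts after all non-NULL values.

(4, Eve, 4, 83); (4, Eve, 4, 139); (5, Eve, 5, 137); (NULL, Eve, 7, NULL); (NULL, Judy, 8, NULL)

LEFT JOIN keeps every row from `patients`; unmatched rows get NULL for `visits`'s columns.
Matching on a.pid = b.pid.
- a (pid=7) has no partner → padded with NULL.
- a (pid=5) pairs with 1 row(s) of b.
- a (pid=8) has no partner → padded with NULL.
- a (pid=4) pairs with 2 row(s) of b.
After projecting and ordering:
b.pid | a.pname | a.pid | b.bill
4 | Eve | 4 | 83
4 | Eve | 4 | 139
5 | Eve | 5 | 137
NULL | Eve | 7 | NULL
NULL | Judy | 8 | NULL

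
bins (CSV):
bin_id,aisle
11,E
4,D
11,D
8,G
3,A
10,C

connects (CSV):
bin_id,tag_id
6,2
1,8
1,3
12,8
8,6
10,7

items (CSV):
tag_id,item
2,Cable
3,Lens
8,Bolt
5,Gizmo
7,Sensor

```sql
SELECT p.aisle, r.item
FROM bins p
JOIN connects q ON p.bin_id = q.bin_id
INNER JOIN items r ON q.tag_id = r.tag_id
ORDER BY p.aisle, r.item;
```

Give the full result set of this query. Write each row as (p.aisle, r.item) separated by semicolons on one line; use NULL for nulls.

(C, Sensor)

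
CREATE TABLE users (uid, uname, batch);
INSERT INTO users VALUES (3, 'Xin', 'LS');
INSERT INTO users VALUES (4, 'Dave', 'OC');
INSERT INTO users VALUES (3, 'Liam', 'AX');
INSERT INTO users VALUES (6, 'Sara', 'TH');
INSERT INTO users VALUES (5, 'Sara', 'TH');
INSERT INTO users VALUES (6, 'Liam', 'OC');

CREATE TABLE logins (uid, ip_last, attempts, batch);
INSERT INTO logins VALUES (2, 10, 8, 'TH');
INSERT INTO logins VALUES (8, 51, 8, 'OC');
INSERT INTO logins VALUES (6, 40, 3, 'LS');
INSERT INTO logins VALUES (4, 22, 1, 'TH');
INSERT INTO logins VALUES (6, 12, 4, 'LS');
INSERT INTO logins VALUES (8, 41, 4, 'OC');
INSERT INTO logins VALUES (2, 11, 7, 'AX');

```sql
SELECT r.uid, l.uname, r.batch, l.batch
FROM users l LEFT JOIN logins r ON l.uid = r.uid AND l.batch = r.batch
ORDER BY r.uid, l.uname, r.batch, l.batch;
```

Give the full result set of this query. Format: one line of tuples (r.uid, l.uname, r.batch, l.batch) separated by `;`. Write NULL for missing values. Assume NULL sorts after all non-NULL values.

(NULL, Dave, NULL, OC); (NULL, Liam, NULL, AX); (NULL, Liam, NULL, OC); (NULL, Sara, NULL, TH); (NULL, Sara, NULL, TH); (NULL, Xin, NULL, LS)

LEFT JOIN keeps every row from `users`; unmatched rows get NULL for `logins`'s columns.
Matching on l.uid = r.uid AND l.batch = r.batch.
- l row (uid=3, batch=LS): no match → kept, r columns NULL.
- l row (uid=4, batch=OC): no match → kept, r columns NULL.
- l row (uid=3, batch=AX): no match → kept, r columns NULL.
- l row (uid=6, batch=TH): no match → kept, r columns NULL.
- l row (uid=5, batch=TH): no match → kept, r columns NULL.
- l row (uid=6, batch=OC): no match → kept, r columns NULL.
After projecting and ordering:
r.uid | l.uname | r.batch | l.batch
NULL | Dave | NULL | OC
NULL | Liam | NULL | AX
NULL | Liam | NULL | OC
NULL | Sara | NULL | TH
NULL | Sara | NULL | TH
NULL | Xin | NULL | LS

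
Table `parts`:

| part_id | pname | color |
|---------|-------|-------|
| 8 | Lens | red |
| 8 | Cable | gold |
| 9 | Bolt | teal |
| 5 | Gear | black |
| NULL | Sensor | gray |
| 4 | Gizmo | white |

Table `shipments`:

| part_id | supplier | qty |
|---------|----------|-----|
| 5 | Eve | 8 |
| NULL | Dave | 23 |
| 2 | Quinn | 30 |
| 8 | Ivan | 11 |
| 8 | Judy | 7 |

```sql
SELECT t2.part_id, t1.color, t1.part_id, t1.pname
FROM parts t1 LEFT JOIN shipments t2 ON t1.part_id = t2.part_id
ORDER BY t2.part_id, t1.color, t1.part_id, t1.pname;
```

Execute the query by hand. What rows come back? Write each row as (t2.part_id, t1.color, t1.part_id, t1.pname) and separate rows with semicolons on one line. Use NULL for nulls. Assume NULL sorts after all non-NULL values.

LEFT JOIN keeps every row from `parts`; unmatched rows get NULL for `shipments`'s columns.
Matching on t1.part_id = t2.part_id. A NULL in a compared column never satisfies the condition.
- t1[0] part_id=8 → 2 match(es) in t2 → 2 row(s).
- t1[1] part_id=8 → 2 match(es) in t2 → 2 row(s).
- t1[2] part_id=9 → no match; kept with NULLs on the t2 side.
- t1[3] part_id=5 → 1 match(es) in t2 → 1 row(s).
- t1[4] part_id=NULL → no match; kept with NULLs on the t2 side.
- t1[5] part_id=4 → no match; kept with NULLs on the t2 side.
After projecting and ordering:
t2.part_id | t1.color | t1.part_id | t1.pname
5 | black | 5 | Gear
8 | gold | 8 | Cable
8 | gold | 8 | Cable
8 | red | 8 | Lens
8 | red | 8 | Lens
NULL | gray | NULL | Sensor
NULL | teal | 9 | Bolt
NULL | white | 4 | Gizmo

(5, black, 5, Gear); (8, gold, 8, Cable); (8, gold, 8, Cable); (8, red, 8, Lens); (8, red, 8, Lens); (NULL, gray, NULL, Sensor); (NULL, teal, 9, Bolt); (NULL, white, 4, Gizmo)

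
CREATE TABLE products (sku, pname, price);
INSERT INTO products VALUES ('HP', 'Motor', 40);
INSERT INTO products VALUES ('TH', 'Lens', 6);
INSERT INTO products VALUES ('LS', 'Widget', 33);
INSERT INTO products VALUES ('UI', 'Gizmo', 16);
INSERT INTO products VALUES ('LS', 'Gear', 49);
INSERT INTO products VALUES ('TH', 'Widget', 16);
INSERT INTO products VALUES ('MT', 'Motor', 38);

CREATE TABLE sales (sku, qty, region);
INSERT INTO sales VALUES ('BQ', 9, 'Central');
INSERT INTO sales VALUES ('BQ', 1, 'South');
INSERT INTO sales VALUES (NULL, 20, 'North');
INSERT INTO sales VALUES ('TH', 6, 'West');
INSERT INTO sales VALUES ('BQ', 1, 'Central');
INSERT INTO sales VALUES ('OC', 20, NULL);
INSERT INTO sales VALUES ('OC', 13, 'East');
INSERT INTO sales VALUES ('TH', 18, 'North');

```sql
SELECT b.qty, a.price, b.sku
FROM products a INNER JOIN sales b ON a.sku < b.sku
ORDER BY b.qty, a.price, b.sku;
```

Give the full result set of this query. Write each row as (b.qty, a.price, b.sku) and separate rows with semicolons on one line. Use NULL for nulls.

(6, 33, TH); (6, 38, TH); (6, 40, TH); (6, 49, TH); (13, 33, OC); (13, 38, OC); (13, 40, OC); (13, 49, OC); (18, 33, TH); (18, 38, TH); (18, 40, TH); (18, 49, TH); (20, 33, OC); (20, 38, OC); (20, 40, OC); (20, 49, OC)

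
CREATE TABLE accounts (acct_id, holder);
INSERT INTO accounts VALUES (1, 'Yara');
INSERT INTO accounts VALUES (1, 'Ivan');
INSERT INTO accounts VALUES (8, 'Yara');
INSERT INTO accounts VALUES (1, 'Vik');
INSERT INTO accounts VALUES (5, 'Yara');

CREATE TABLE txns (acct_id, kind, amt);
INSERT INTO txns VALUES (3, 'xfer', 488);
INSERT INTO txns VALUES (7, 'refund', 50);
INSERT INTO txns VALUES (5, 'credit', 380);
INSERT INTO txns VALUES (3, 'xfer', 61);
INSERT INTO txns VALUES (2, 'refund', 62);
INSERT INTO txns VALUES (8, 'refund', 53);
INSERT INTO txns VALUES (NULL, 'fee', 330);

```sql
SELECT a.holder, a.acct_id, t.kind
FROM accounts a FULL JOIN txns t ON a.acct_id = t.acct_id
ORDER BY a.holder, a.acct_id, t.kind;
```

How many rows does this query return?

10

FULL OUTER JOIN keeps every row from both sides; unmatched rows get NULL for the other side's columns.
Matching on a.acct_id = t.acct_id. A NULL in a compared column never satisfies the condition.
Matched pairs: 2; unmatched a rows kept: 3; unmatched t rows kept: 5.
Total: 2 matched + 8 padded = 10 rows.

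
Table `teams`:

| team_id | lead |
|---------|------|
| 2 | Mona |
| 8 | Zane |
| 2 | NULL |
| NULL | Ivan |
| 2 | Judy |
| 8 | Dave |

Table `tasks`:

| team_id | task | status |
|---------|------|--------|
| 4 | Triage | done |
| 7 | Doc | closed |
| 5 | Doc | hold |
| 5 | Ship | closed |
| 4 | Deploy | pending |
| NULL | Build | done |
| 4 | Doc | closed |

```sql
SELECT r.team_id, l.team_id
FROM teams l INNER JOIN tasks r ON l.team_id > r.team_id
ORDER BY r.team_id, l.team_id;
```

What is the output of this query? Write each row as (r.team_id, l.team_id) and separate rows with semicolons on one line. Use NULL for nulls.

(4, 8); (4, 8); (4, 8); (4, 8); (4, 8); (4, 8); (5, 8); (5, 8); (5, 8); (5, 8); (7, 8); (7, 8)

INNER JOIN keeps only pairs where the ON condition holds.
Matching on l.team_id > r.team_id. A NULL in a compared column never satisfies the condition.
- team_id=2: no matching r row, dropped.
- team_id=8: 6 matching r row(s), so 6 row(s) emitted.
- team_id=2: no matching r row, dropped.
- team_id=NULL: no matching r row, dropped.
- team_id=2: no matching r row, dropped.
- team_id=8: 6 matching r row(s), so 6 row(s) emitted.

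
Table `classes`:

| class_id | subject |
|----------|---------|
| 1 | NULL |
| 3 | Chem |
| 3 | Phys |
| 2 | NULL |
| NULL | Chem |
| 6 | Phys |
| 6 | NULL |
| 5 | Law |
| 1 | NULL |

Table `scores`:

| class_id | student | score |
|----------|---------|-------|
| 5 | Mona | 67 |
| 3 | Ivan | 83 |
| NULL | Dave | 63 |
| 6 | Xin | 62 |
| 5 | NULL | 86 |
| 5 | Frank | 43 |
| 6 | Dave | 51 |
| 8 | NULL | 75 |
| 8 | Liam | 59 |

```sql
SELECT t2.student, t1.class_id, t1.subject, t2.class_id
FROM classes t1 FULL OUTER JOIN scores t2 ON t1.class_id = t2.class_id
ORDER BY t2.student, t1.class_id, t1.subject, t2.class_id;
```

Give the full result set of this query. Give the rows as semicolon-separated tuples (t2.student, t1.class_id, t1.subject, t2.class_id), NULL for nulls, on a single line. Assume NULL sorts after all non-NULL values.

FULL OUTER JOIN keeps every row from both sides; unmatched rows get NULL for the other side's columns.
Matching on t1.class_id = t2.class_id. A NULL in a compared column never satisfies the condition.
- class_id=1: no t2 row matches, row kept with t2 columns NULL.
- class_id=3: 1 matching t2 row(s), so 1 row(s) emitted.
- class_id=3: 1 matching t2 row(s), so 1 row(s) emitted.
- class_id=2: no t2 row matches, row kept with t2 columns NULL.
- class_id=NULL: no t2 row matches, row kept with t2 columns NULL.
- class_id=6: 2 matching t2 row(s), so 2 row(s) emitted.
- class_id=6: 2 matching t2 row(s), so 2 row(s) emitted.
- class_id=5: 3 matching t2 row(s), so 3 row(s) emitted.
- class_id=1: no t2 row matches, row kept with t2 columns NULL.
- 3 t2 row(s) had no t1 match → kept, t1 columns NULL.

(Dave, 6, Phys, 6); (Dave, 6, NULL, 6); (Dave, NULL, NULL, NULL); (Frank, 5, Law, 5); (Ivan, 3, Chem, 3); (Ivan, 3, Phys, 3); (Liam, NULL, NULL, 8); (Mona, 5, Law, 5); (Xin, 6, Phys, 6); (Xin, 6, NULL, 6); (NULL, 1, NULL, NULL); (NULL, 1, NULL, NULL); (NULL, 2, NULL, NULL); (NULL, 5, Law, 5); (NULL, NULL, Chem, NULL); (NULL, NULL, NULL, 8)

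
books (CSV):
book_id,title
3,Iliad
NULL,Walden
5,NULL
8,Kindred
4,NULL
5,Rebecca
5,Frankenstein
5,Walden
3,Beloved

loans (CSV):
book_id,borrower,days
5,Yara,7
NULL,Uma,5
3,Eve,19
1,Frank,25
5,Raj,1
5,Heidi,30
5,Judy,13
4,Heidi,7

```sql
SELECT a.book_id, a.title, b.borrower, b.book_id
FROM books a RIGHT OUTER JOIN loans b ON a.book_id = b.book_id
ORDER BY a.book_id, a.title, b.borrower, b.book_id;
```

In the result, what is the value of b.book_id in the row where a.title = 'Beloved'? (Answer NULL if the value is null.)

3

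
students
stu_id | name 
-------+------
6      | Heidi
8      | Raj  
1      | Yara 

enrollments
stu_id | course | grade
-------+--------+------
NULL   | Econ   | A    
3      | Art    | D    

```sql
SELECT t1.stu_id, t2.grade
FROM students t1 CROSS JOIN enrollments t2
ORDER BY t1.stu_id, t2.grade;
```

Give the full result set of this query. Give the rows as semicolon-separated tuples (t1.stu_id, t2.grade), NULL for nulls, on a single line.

(1, A); (1, D); (6, A); (6, D); (8, A); (8, D)

CROSS JOIN pairs every row of `students` with every row of `enrollments`: 3 × 2 = 6 rows.
After projecting and ordering:
t1.stu_id | t2.grade
1 | A
1 | D
6 | A
6 | D
8 | A
8 | D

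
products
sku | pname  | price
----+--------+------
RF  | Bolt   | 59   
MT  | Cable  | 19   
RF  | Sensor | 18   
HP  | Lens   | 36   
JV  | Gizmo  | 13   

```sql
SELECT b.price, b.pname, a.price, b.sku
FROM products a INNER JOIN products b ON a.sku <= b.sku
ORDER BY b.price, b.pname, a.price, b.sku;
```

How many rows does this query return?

16

INNER JOIN keeps only pairs where the ON condition holds.
Matching on a.sku <= b.sku.
Matched pairs: 16.
Total: 16 rows.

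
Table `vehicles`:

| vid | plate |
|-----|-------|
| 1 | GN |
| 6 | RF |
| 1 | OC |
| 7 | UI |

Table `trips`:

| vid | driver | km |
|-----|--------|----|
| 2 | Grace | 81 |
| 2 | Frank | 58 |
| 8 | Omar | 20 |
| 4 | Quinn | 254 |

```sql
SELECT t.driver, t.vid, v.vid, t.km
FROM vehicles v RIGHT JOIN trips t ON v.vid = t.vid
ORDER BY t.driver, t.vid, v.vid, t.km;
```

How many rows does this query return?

4

RIGHT JOIN keeps every row from `trips`; unmatched rows get NULL for `vehicles`'s columns.
Matching on v.vid = t.vid.
Matched pairs: 0; unmatched t rows kept: 4.
Total: 0 matched + 4 padded = 4 rows.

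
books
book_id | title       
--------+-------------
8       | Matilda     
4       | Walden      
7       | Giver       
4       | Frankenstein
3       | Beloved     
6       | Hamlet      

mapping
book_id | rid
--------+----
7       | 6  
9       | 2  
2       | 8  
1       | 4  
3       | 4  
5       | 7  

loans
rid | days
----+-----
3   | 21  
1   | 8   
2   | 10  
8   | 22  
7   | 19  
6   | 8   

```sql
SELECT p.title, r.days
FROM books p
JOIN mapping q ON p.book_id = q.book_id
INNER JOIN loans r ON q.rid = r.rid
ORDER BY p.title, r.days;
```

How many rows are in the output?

Evaluate left to right. First `books p INNER JOIN mapping q` on book_id: 2 row(s).
Then INNER JOIN `loans r` on rid: keep only rows whose q.rid appears in r.
Result: 1 row(s).

1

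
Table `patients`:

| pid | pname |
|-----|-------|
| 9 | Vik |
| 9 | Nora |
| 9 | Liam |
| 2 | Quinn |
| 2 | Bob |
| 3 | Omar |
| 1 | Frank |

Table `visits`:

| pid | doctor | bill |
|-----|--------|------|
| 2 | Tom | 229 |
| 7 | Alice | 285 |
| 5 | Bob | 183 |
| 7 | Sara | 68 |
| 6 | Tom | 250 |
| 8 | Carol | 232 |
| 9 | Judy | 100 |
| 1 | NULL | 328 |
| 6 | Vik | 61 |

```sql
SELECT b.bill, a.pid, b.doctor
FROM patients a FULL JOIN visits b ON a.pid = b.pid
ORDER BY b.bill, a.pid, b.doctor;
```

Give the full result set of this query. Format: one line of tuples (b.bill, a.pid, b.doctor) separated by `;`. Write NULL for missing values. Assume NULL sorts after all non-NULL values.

(61, NULL, Vik); (68, NULL, Sara); (100, 9, Judy); (100, 9, Judy); (100, 9, Judy); (183, NULL, Bob); (229, 2, Tom); (229, 2, Tom); (232, NULL, Carol); (250, NULL, Tom); (285, NULL, Alice); (328, 1, NULL); (NULL, 3, NULL)

FULL OUTER JOIN keeps every row from both sides; unmatched rows get NULL for the other side's columns.
Matching on a.pid = b.pid.
- a[0] pid=9 → 1 match(es) in b → 1 row(s).
- a[1] pid=9 → 1 match(es) in b → 1 row(s).
- a[2] pid=9 → 1 match(es) in b → 1 row(s).
- a[3] pid=2 → 1 match(es) in b → 1 row(s).
- a[4] pid=2 → 1 match(es) in b → 1 row(s).
- a[5] pid=3 → no match; kept with NULLs on the b side.
- a[6] pid=1 → 1 match(es) in b → 1 row(s).
- 6 b row(s) had no a match → kept, a columns NULL.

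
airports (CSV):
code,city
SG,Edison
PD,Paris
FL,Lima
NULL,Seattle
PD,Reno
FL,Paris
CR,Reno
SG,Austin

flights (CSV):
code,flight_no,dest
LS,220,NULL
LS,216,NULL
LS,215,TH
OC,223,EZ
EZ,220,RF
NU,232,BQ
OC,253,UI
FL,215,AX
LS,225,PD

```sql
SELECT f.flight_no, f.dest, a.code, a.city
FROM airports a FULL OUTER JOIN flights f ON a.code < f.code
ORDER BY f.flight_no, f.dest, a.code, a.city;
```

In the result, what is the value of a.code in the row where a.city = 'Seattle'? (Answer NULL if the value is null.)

NULL

FULL OUTER JOIN keeps every row from both sides; unmatched rows get NULL for the other side's columns.
Matching on a.code < f.code. A NULL in a compared column never satisfies the condition.
- a[0] code=SG → no match; kept with NULLs on the f side.
- a[1] code=PD → no match; kept with NULLs on the f side.
- a[2] code=FL → 7 match(es) in f → 7 row(s).
- a[3] code=NULL → no match; kept with NULLs on the f side.
- a[4] code=PD → no match; kept with NULLs on the f side.
- a[5] code=FL → 7 match(es) in f → 7 row(s).
- a[6] code=CR → 9 match(es) in f → 9 row(s).
- a[7] code=SG → no match; kept with NULLs on the f side.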